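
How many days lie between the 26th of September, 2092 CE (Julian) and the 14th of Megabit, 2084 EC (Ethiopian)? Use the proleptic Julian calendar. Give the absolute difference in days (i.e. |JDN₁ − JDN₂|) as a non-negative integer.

200

First date → JDN 2485430; second date → JDN 2485230.
The interval is |2485430 − 2485230| = 200 days.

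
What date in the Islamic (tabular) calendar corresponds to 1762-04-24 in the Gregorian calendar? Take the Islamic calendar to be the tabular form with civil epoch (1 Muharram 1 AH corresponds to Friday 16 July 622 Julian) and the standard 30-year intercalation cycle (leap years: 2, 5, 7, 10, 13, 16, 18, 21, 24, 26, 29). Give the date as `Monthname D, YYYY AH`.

Julian Day Number of the source date = 2364731.
Converting JDN 2364731 to the tabular Islamic calendar gives 30 Ramadan 1175 AH.

Ramadan 30, 1175 AH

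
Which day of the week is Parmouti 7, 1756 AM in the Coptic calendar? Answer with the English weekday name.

Sunday

In the Gregorian calendar this is 15 April 2040 (JDN 2466260).
JDN 2466260 mod 7 = 6, and JDN 0 was a Monday, so this is a Sunday.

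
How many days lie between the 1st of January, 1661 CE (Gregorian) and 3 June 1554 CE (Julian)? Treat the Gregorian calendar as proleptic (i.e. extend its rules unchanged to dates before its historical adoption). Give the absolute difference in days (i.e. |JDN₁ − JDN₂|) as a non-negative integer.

38919

First date → JDN 2327729; second date → JDN 2288810.
The interval is |2327729 − 2288810| = 38919 days.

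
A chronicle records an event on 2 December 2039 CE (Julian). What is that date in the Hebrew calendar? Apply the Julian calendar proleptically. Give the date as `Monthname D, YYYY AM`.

Kislev 28, 5800 AM

The source date corresponds to 15 December 2039 in the Gregorian calendar (JDN 2466138).
That day falls on 28 Kislev 5800 AM in the Hebrew calendar.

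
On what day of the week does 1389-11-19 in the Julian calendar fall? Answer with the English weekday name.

Friday

Equivalently 27 November 1389 Gregorian, JDN 2228713.
2228713 ≡ 4 (mod 7); counting from Monday = 0 gives Friday.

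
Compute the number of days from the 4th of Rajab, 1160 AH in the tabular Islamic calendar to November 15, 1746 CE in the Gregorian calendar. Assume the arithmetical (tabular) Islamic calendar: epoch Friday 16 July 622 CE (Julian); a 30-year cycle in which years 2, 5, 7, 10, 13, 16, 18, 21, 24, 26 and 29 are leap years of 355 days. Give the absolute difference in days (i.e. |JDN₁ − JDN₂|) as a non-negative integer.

JDN of the first date = 2359331.
JDN of the second date = 2359092.
|2359092 − 2359331| = 239.

239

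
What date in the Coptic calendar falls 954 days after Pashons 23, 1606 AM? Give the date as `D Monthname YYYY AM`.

1 Tobi 1609 AM

JDN of Pashons 23, 1606 AM = 2411518.
2411518 + 954 = 2412472.
JDN 2412472 in the Coptic calendar is 1 Tobi 1609 AM.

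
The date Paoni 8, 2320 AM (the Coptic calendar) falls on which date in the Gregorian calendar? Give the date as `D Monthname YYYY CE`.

20 June 2604 CE

Both dates share Julian Day Number 2672322; in the Gregorian calendar that is 20 June 2604 CE.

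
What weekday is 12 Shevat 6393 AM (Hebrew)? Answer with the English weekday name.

Equivalently 13 February 2633 Gregorian, JDN 2682787.
2682787 ≡ 2 (mod 7); counting from Monday = 0 gives Wednesday.

Wednesday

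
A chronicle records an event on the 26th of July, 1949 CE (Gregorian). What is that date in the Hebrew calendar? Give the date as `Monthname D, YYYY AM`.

Tammuz 29, 5709 AM

Julian Day Number of the source date = 2433124.
Converting JDN 2433124 to the Hebrew calendar gives 29 Tammuz 5709 AM.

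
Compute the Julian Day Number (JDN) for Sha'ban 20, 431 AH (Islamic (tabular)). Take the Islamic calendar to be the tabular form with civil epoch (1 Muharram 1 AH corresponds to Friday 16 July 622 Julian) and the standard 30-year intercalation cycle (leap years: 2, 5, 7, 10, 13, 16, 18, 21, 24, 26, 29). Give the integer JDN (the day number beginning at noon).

Equivalently 12 May 1040 (proleptic Gregorian).
JDN 2299161 is 15 October 1582 CE (Gregorian); the target day is −198117 days from there, so JDN = 2101044.

2101044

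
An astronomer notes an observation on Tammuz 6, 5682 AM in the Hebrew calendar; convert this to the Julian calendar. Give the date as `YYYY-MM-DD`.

Both dates share Julian Day Number 2423238; in the Julian calendar that is 19 June 1922 CE.

1922-06-19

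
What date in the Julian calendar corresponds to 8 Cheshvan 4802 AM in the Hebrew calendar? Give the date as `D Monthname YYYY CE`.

7 October 1041 CE

Both dates share Julian Day Number 2101563; in the Julian calendar that is 7 October 1041 CE.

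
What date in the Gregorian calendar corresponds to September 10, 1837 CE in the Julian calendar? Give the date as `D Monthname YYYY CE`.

22 September 1837 CE

For dates in this range the Gregorian date is 12 days ahead of the Julian.
10 September 1837 Julian + 12 days → 22 September 1837 Gregorian.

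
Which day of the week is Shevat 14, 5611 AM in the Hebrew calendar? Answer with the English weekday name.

Friday

This is JDN 2397140 (17 January 1851 Gregorian).
JDN 2397140 mod 7 = 4, and JDN 0 was a Monday, so this is a Friday.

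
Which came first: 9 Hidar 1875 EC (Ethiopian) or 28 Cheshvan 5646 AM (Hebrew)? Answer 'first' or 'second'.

The two dates have Julian Day Numbers 2408767 and 2409852 respectively.
Since 2408767 < 2409852, the first date comes first.

first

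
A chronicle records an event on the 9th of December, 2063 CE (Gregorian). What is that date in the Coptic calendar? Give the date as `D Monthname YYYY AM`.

Both dates share Julian Day Number 2474898; in the Coptic calendar that is 29 Hathor 1780 AM.

29 Hathor 1780 AM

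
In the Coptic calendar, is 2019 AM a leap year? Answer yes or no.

yes

2019 mod 4 = 3; in the Coptic calendar a year is leap when year mod 4 = 3, so it is a leap year.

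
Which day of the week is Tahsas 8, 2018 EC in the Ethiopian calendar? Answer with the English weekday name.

Wednesday

In the Gregorian calendar this is 17 December 2025 (JDN 2461027).
2461027 ≡ 2 (mod 7); counting from Monday = 0 gives Wednesday.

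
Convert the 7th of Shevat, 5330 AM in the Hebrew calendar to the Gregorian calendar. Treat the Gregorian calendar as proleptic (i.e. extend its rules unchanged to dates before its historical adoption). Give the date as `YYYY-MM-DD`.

Both dates share Julian Day Number 2294513; in the Gregorian calendar that is 23 January 1570 CE.

1570-01-23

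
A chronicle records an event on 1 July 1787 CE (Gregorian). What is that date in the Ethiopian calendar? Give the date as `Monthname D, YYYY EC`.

Sene 26, 1779 EC

Julian Day Number of the source date = 2373930.
Converting JDN 2373930 to the Ethiopian calendar gives 26 Sene 1779 EC.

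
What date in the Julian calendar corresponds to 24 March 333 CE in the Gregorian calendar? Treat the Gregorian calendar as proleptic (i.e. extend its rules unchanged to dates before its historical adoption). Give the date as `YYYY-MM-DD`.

At this point the Julian calendar is 1 day behind the Gregorian.
24 March 333 Gregorian − 1 day → 23 March 333 Julian.

0333-03-23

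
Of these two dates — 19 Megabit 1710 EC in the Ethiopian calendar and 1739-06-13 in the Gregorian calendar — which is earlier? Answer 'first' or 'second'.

first

The two dates have Julian Day Numbers 2348631 and 2356380 respectively.
Since 2348631 < 2356380, the first date comes first.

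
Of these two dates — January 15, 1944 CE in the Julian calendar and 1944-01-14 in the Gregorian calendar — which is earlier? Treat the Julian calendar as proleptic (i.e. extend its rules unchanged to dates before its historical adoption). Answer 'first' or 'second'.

The two dates have Julian Day Numbers 2431118 and 2431104 respectively.
Since 2431104 < 2431118, the second date comes first.

second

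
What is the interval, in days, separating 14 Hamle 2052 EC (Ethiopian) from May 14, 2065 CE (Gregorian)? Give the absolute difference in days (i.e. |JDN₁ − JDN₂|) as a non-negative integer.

First date → JDN 2473662; second date → JDN 2475420.
The interval is |2473662 − 2475420| = 1758 days.

1758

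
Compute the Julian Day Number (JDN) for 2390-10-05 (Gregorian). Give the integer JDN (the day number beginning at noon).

2594267

JDN 2400001 is 17 November 1858 CE (Gregorian), MJD 0; the target day is +194266 days from there, so JDN = 2594267.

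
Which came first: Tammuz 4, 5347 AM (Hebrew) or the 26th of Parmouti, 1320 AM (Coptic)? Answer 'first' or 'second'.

Converting both to JDN: 2300890 vs 2307030; the smaller is the first.

first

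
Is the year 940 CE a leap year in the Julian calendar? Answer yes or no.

yes

940 mod 4 = 0, so it is a leap year in the Julian calendar.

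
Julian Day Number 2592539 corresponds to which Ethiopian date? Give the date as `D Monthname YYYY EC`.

JDN 2592539 is 11 January 2386 in the Gregorian calendar.
In the Ethiopian calendar that day is 30 Tahsas 2378 EC.

30 Tahsas 2378 EC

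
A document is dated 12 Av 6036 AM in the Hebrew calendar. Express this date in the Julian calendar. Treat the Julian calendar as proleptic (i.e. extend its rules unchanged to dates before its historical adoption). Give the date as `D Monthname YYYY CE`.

Julian Day Number of the source date = 2552556.
Converting JDN 2552556 to the Julian calendar gives 8 July 2276 CE.

8 July 2276 CE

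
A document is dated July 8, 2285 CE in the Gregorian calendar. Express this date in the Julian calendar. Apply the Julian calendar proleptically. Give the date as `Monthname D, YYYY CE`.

June 23, 2285 CE

The Julian–Gregorian offset here is 15 days (Julian trailing).
8 July 2285 Gregorian − 15 days → 23 June 2285 Julian.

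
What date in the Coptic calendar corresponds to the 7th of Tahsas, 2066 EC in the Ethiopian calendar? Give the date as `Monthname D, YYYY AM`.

Julian Day Number of the source date = 2478558.
Converting JDN 2478558 to the Coptic calendar gives 7 Koiak 1790 AM.

Koiak 7, 1790 AM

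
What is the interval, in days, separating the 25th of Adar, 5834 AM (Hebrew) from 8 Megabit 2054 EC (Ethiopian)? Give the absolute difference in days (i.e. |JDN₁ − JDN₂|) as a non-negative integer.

4390

JDN of the first date = 2478656.
JDN of the second date = 2474266.
|2474266 − 2478656| = 4390.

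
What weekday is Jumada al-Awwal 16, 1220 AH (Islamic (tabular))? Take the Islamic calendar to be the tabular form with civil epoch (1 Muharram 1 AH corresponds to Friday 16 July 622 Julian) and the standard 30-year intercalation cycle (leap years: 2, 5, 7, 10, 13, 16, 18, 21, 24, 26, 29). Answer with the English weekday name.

Monday

In the Gregorian calendar this is 12 August 1805 (JDN 2380546).
2380546 ≡ 0 (mod 7); counting from Monday = 0 gives Monday.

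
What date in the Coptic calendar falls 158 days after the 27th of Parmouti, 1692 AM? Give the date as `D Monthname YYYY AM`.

30 Thout 1693 AM

JDN of the 27th of Parmouti, 1692 AM = 2442904.
2442904 + 158 = 2443062.
JDN 2443062 in the Coptic calendar is 30 Thout 1693 AM.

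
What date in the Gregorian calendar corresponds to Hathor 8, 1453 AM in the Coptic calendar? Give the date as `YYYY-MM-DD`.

Both dates share Julian Day Number 2355440; in the Gregorian calendar that is 15 November 1736 CE.

1736-11-15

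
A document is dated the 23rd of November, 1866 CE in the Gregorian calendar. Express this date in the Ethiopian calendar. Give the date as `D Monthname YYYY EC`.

Julian Day Number of the source date = 2402929.
Converting JDN 2402929 to the Ethiopian calendar gives 15 Hidar 1859 EC.

15 Hidar 1859 EC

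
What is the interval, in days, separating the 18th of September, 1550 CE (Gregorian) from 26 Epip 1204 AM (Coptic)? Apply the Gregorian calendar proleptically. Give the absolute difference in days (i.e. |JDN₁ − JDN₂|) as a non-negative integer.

JDN of the first date = 2287446.
JDN of the second date = 2264751.
|2264751 − 2287446| = 22695.

22695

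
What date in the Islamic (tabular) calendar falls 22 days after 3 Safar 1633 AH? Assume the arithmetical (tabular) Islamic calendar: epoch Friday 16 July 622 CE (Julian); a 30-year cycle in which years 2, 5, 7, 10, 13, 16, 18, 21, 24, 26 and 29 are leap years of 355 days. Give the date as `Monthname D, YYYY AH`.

JDN of 3 Safar 1633 AH = 2526798.
2526798 + 22 = 2526820.
JDN 2526820 in the tabular Islamic calendar is Safar 25, 1633 AH.

Safar 25, 1633 AH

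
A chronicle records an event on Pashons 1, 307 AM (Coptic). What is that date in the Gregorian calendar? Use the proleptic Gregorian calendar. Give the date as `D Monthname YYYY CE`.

Both dates share Julian Day Number 1937036; in the Gregorian calendar that is 28 April 591 CE.

28 April 591 CE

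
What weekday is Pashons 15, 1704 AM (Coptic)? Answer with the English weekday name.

Monday

Equivalently 23 May 1988 Gregorian, JDN 2447305.
Since JDN mod 7 = 0 (0 = Monday), the day is Monday.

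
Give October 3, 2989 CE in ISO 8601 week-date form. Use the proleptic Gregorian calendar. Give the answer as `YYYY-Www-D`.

The weekday is Saturday (ISO weekday 6).
That Saturday belongs to ISO week 40 of ISO year 2989.

2989-W40-6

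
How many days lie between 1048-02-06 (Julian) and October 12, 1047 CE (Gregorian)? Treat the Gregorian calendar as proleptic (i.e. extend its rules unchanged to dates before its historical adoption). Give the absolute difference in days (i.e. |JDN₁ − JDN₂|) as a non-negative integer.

First date → JDN 2103876; second date → JDN 2103753.
The interval is |2103876 − 2103753| = 123 days.

123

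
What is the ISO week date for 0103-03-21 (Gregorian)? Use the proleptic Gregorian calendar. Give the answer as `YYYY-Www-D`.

The weekday is Wednesday (ISO weekday 3).
That Wednesday belongs to ISO week 12 of ISO year 103.

0103-W12-3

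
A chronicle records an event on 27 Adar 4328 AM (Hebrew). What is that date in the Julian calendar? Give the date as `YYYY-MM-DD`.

The source date corresponds to 14 March 568 in the proleptic Gregorian calendar (JDN 1928591).
That day falls on 12 March 568 CE in the Julian calendar.

0568-03-12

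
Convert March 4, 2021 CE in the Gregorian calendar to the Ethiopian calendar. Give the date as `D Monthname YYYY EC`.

Julian Day Number of the source date = 2459278.
Converting JDN 2459278 to the Ethiopian calendar gives 25 Yekatit 2013 EC.

25 Yekatit 2013 EC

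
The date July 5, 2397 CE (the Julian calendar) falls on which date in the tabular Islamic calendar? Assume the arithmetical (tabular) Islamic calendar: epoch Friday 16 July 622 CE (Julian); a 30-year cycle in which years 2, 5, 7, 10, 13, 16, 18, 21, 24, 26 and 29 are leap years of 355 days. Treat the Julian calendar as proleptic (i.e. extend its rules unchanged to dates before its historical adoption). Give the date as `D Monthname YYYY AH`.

Julian Day Number of the source date = 2596748.
Converting JDN 2596748 to the tabular Islamic calendar gives 24 Jumada al-Thani 1830 AH.

24 Jumada al-Thani 1830 AH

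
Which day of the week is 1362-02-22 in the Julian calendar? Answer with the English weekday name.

In the proleptic Gregorian calendar this is 2 March 1362 (JDN 2218581).
JDN 2218581 mod 7 = 1, and JDN 0 was a Monday, so this is a Tuesday.

Tuesday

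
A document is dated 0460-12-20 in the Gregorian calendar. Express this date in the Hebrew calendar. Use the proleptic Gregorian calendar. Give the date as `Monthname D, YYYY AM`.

Tevet 20, 4221 AM

Both dates share Julian Day Number 1889426; in the Hebrew calendar that is 20 Tevet 4221 AM.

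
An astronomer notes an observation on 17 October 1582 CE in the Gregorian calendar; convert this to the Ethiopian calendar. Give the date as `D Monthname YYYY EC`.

Julian Day Number of the source date = 2299163.
Converting JDN 2299163 to the Ethiopian calendar gives 10 Tikimt 1575 EC.

10 Tikimt 1575 EC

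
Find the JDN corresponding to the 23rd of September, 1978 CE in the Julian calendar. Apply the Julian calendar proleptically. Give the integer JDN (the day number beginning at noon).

2443788

Equivalently 6 October 1978 (Gregorian).
JDN 2451545 is 1 January 2000 CE (Gregorian); the target day is −7757 days from there, so JDN = 2443788.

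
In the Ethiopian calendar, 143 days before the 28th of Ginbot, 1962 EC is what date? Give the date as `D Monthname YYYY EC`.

5 Tir 1962 EC

The starting date is JDN 2440743; 2440743 − 143 = 2440600.
JDN 2440600 corresponds to 5 Tir 1962 EC.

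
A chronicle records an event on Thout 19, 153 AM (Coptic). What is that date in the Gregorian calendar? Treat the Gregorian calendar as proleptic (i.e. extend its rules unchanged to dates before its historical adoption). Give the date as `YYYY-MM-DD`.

Both dates share Julian Day Number 1880566; in the Gregorian calendar that is 17 September 436 CE.

0436-09-17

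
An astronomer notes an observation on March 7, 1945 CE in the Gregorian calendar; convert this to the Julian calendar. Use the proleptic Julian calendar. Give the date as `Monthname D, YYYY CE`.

For dates in this range the Gregorian date is 13 days ahead of the Julian.
7 March 1945 Gregorian − 13 days → 22 February 1945 Julian.

February 22, 1945 CE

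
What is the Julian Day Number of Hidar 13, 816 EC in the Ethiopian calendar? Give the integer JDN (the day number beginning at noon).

In the proleptic Gregorian calendar the same day is 14 November 823.
JDN 2400001 is 17 November 1858 CE (Gregorian), MJD 0; the target day is −378029 days from there, so JDN = 2021972.

2021972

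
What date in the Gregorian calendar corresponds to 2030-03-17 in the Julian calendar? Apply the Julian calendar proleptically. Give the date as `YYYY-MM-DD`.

2030-03-30

The Julian–Gregorian offset here is 13 days (Julian trailing).
17 March 2030 Julian + 13 days → 30 March 2030 Gregorian.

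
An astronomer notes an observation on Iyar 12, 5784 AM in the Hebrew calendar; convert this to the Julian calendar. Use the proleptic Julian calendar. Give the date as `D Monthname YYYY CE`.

Both dates share Julian Day Number 2460451; in the Julian calendar that is 7 May 2024 CE.

7 May 2024 CE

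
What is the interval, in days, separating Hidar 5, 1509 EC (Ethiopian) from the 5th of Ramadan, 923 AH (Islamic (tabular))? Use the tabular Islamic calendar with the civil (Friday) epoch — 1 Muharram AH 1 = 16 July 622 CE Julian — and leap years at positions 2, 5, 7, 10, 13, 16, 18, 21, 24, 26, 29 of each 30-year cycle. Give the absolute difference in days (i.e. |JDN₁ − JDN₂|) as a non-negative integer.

324

JDN of the first date = 2275082.
JDN of the second date = 2275406.
|2275406 − 2275082| = 324.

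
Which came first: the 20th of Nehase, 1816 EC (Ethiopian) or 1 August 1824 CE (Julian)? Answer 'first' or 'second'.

The two dates have Julian Day Numbers 2387499 and 2387487 respectively.
Since 2387487 < 2387499, the second date comes first.

second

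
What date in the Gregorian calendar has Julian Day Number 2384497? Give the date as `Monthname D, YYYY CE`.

June 6, 1816 CE

JDN 2451545 is 1 Jan 2000; 2384497 is −67048 days from there.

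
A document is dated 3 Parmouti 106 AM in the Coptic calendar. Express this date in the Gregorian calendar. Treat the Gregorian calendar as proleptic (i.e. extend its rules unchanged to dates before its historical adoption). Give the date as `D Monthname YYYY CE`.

30 March 390 CE

Julian Day Number of the source date = 1863593.
Converting JDN 1863593 to the Gregorian calendar gives 30 March 390 CE.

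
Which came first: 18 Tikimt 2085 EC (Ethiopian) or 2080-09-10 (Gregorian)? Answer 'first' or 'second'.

second

The two dates have Julian Day Numbers 2485449 and 2481018 respectively.
Since 2481018 < 2485449, the second date comes first.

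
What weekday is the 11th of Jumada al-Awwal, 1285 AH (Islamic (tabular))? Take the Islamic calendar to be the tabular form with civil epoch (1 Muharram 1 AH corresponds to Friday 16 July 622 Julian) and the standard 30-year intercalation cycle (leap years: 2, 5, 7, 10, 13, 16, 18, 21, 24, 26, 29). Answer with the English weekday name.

Equivalently 30 August 1868 Gregorian, JDN 2403575.
Since JDN mod 7 = 6 (0 = Monday), the day is Sunday.

Sunday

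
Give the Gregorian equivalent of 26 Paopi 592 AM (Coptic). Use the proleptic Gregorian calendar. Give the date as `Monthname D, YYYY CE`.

Julian Day Number of the source date = 2040948.
Converting JDN 2040948 to the Gregorian calendar gives 28 October 875 CE.

October 28, 875 CE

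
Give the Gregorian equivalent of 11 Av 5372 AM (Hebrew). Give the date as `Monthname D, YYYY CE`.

August 9, 1612 CE

Both dates share Julian Day Number 2310052; in the Gregorian calendar that is 9 August 1612 CE.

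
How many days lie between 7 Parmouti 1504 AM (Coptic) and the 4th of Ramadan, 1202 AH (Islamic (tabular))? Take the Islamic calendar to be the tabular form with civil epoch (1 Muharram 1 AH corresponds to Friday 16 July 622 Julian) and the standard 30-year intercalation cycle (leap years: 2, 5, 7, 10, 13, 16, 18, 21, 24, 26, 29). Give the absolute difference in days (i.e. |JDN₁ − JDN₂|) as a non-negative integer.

56

JDN of the first date = 2374217.
JDN of the second date = 2374273.
|2374273 − 2374217| = 56.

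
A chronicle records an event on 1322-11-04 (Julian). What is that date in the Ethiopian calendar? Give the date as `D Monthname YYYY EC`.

8 Hidar 1315 EC

Julian Day Number of the source date = 2204226.
Converting JDN 2204226 to the Ethiopian calendar gives 8 Hidar 1315 EC.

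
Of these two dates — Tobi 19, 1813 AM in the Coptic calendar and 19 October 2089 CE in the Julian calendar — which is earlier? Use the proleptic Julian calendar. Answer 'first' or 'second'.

Converting both to JDN: 2487001 vs 2484357; the smaller is the second.

second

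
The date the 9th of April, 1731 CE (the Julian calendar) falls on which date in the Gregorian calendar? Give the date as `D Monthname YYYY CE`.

20 April 1731 CE

The Julian–Gregorian offset here is 11 days (Julian trailing).
9 April 1731 Julian + 11 days → 20 April 1731 Gregorian.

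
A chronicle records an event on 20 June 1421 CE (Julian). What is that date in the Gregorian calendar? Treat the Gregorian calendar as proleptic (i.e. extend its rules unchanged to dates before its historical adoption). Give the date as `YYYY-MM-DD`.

For dates in this range the Gregorian date is 9 days ahead of the Julian.
20 June 1421 Julian + 9 days → 29 June 1421 Gregorian.

1421-06-29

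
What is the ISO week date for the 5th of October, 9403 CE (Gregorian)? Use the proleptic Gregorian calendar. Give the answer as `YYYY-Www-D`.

9403-W40-3

The weekday is Wednesday (ISO weekday 3).
That Wednesday belongs to ISO week 40 of ISO year 9403.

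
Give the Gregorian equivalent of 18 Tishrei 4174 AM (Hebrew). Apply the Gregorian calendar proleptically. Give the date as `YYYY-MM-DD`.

Julian Day Number of the source date = 1872179.
Converting JDN 1872179 to the Gregorian calendar gives 1 October 413 CE.

0413-10-01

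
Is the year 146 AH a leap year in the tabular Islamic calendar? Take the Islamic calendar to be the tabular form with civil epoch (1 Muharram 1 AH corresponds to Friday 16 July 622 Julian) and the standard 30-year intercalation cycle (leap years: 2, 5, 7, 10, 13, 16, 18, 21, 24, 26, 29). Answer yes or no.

Year 146 AH is year 26 of its 30-year cycle; leap positions are 2, 5, 7, 10, 13, 16, 18, 21, 24, 26, 29, so it is a leap year (355 days).

yes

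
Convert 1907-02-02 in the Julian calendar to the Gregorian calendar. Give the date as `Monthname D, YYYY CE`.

The Julian–Gregorian offset here is 13 days (Julian trailing).
2 February 1907 Julian + 13 days → 15 February 1907 Gregorian.

February 15, 1907 CE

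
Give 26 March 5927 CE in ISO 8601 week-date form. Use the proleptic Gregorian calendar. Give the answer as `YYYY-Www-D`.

5927-W12-6

The weekday is Saturday (ISO weekday 6).
That Saturday belongs to ISO week 12 of ISO year 5927.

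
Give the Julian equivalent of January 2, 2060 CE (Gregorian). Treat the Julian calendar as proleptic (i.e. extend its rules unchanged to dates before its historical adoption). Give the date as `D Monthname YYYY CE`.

20 December 2059 CE

The Julian–Gregorian offset here is 13 days (Julian trailing).
2 January 2060 Gregorian − 13 days → 20 December 2059 Julian.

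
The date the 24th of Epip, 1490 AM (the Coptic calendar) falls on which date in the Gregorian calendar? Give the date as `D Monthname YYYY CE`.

Julian Day Number of the source date = 2369210.
Converting JDN 2369210 to the Gregorian calendar gives 29 July 1774 CE.

29 July 1774 CE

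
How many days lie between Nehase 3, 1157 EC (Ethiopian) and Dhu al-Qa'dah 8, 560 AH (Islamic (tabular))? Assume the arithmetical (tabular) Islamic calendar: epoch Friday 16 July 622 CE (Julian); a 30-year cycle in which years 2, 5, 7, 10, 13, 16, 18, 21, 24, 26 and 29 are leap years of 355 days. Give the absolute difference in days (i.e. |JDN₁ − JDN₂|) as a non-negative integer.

51

JDN of the first date = 2146782.
JDN of the second date = 2146833.
|2146833 − 2146782| = 51.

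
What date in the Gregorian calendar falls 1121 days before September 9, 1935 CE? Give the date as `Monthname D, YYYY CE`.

Counting 1121 days back from JDN 2428055 reaches JDN 2426934, which is August 14, 1932 CE.

August 14, 1932 CE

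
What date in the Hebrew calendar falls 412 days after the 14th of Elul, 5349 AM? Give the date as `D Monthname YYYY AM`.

The starting date is JDN 2301668; 2301668 + 412 = 2302080.
JDN 2302080 corresponds to 14 Tishrei 5351 AM.

14 Tishrei 5351 AM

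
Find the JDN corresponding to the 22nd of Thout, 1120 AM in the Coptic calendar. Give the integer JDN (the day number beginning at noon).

2233766

Equivalently 29 September 1403 (proleptic Gregorian).
JDN 2400001 is 17 November 1858 CE (Gregorian), MJD 0; the target day is −166235 days from there, so JDN = 2233766.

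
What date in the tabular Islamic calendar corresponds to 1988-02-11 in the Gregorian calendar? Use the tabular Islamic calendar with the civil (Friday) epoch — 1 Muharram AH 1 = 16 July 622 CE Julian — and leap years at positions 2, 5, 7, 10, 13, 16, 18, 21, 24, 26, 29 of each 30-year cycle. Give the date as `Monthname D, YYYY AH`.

Both dates share Julian Day Number 2447203; in the tabular Islamic calendar that is 22 Jumada al-Thani 1408 AH.

Jumada al-Thani 22, 1408 AH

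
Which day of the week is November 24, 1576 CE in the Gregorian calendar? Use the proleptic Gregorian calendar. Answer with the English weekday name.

Wednesday

2297010 ≡ 2 (mod 7); counting from Monday = 0 gives Wednesday.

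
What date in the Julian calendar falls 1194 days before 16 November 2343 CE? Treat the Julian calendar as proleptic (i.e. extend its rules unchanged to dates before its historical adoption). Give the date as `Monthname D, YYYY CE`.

August 9, 2340 CE

JDN of 16 November 2343 CE = 2577158.
2577158 − 1194 = 2575964.
JDN 2575964 in the Julian calendar is August 9, 2340 CE.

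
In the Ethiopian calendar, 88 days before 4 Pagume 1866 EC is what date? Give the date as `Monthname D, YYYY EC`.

Sene 6, 1866 EC

The starting date is JDN 2405775; 2405775 − 88 = 2405687.
JDN 2405687 corresponds to Sene 6, 1866 EC.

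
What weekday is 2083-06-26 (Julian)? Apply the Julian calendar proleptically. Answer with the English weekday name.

Friday

Equivalently 9 July 2083 Gregorian, JDN 2482050.
Since JDN mod 7 = 4 (0 = Monday), the day is Friday.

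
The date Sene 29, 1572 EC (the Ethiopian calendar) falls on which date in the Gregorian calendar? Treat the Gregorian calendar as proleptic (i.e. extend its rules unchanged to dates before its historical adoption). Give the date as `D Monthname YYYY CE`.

Both dates share Julian Day Number 2298327; in the Gregorian calendar that is 3 July 1580 CE.

3 July 1580 CE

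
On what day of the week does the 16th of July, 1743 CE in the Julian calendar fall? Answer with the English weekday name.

Equivalently 27 July 1743 Gregorian, JDN 2357885.
Since JDN mod 7 = 5 (0 = Monday), the day is Saturday.

Saturday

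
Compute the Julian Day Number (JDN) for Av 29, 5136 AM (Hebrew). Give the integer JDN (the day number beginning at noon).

2223869

In the proleptic Gregorian calendar the same day is 23 August 1376.
JDN 2451545 is 1 January 2000 CE (Gregorian); the target day is −227676 days from there, so JDN = 2223869.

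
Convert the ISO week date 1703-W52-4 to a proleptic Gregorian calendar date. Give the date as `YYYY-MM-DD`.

1703-12-27

ISO week 1 of 1703 is the week containing the first Thursday of 1703.
Week 52, day 4 (Thursday) lands on 1703-12-27.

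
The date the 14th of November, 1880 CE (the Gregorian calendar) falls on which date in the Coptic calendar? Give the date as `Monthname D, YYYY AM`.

Hathor 6, 1597 AM

Julian Day Number of the source date = 2408034.
Converting JDN 2408034 to the Coptic calendar gives 6 Hathor 1597 AM.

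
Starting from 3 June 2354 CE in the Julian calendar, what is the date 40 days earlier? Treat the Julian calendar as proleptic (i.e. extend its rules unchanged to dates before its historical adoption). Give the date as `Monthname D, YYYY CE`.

JDN of 3 June 2354 CE = 2581010.
2581010 − 40 = 2580970.
JDN 2580970 in the Julian calendar is April 24, 2354 CE.

April 24, 2354 CE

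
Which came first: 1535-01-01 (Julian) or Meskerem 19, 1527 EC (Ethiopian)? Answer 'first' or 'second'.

second

The two dates have Julian Day Numbers 2281717 and 2281610 respectively.
Since 2281610 < 2281717, the second date comes first.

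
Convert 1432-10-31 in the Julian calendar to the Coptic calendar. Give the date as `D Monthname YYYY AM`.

Both dates share Julian Day Number 2244400; in the Coptic calendar that is 4 Hathor 1149 AM.

4 Hathor 1149 AM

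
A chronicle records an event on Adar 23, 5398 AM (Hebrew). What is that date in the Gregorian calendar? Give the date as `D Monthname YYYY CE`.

9 March 1638 CE

Julian Day Number of the source date = 2319395.
Converting JDN 2319395 to the Gregorian calendar gives 9 March 1638 CE.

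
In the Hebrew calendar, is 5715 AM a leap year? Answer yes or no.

Hebrew year 5715 is year 15 of its 19-year Metonic cycle; leap years are at positions 3, 6, 8, 11, 14, 17, 19, so it is a common year (12 months).

no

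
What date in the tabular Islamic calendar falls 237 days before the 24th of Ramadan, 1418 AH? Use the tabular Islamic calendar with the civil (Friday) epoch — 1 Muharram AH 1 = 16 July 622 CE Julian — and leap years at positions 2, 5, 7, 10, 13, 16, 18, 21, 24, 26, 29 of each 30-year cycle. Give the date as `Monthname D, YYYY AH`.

JDN of the 24th of Ramadan, 1418 AH = 2450837.
2450837 − 237 = 2450600.
JDN 2450600 in the tabular Islamic calendar is Muharram 23, 1418 AH.

Muharram 23, 1418 AH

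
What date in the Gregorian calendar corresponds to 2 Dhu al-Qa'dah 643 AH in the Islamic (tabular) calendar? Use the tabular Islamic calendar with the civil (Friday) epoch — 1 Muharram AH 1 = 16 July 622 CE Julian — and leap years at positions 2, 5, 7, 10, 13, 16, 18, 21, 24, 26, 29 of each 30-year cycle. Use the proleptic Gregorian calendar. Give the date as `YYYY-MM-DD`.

1246-03-28

Both dates share Julian Day Number 2176239; in the Gregorian calendar that is 28 March 1246 CE.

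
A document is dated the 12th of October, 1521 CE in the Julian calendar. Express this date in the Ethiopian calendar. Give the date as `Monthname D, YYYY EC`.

Julian Day Number of the source date = 2276888.
Converting JDN 2276888 to the Ethiopian calendar gives 15 Tikimt 1514 EC.

Tikimt 15, 1514 EC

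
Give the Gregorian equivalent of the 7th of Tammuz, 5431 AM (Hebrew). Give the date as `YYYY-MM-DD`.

Both dates share Julian Day Number 2331546; in the Gregorian calendar that is 15 June 1671 CE.

1671-06-15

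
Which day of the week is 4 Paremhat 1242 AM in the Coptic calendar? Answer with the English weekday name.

Wednesday

In the proleptic Gregorian calendar this is 10 March 1526 (JDN 2278488).
Since JDN mod 7 = 2 (0 = Monday), the day is Wednesday.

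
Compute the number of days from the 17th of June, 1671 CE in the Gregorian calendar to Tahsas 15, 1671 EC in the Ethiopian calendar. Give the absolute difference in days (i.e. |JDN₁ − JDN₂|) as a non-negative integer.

JDN of the first date = 2331548.
JDN of the second date = 2334292.
|2334292 − 2331548| = 2744.

2744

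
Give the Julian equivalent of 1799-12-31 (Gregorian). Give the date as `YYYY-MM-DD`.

1799-12-20

The Julian–Gregorian offset here is 11 days (Julian trailing).
31 December 1799 Gregorian − 11 days → 20 December 1799 Julian.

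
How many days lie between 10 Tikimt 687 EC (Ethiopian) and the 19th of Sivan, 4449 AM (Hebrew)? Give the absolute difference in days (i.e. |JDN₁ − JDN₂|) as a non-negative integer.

First date → JDN 1974821; second date → JDN 1972878.
The interval is |1974821 − 1972878| = 1943 days.

1943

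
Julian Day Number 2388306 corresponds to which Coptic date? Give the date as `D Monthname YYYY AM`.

JDN 2388306 is 10 November 1826 in the Gregorian calendar.
In the Coptic calendar that day is 2 Hathor 1543 AM.

2 Hathor 1543 AM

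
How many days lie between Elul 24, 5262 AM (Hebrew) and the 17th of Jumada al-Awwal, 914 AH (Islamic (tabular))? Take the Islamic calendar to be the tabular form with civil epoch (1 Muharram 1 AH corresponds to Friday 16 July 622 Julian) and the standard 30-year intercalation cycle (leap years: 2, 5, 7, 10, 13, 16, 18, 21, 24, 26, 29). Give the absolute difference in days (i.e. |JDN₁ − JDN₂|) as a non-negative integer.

2208

JDN of the first date = 2269903.
JDN of the second date = 2272111.
|2272111 − 2269903| = 2208.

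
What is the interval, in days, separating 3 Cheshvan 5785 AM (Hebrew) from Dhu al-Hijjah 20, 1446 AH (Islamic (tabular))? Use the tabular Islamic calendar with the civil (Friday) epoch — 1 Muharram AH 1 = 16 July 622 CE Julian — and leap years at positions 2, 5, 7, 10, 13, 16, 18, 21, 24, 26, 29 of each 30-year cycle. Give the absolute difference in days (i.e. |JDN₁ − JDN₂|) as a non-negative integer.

225

First date → JDN 2460619; second date → JDN 2460844.
The interval is |2460619 − 2460844| = 225 days.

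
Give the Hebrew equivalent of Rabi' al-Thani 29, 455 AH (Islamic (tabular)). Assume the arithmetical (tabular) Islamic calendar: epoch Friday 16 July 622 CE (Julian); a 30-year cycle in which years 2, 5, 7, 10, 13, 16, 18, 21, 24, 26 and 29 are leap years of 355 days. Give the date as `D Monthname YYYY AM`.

Julian Day Number of the source date = 2109439.
Converting JDN 2109439 to the Hebrew calendar gives 29 Iyar 4823 AM.

29 Iyar 4823 AM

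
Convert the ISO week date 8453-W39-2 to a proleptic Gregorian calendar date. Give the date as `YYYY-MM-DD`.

8453-09-23

ISO week 1 of 8453 is the week containing the first Thursday of 8453.
Week 39, day 2 (Tuesday) lands on 8453-09-23.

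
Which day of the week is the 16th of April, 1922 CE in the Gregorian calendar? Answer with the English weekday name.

Sunday

JDN 2423161 mod 7 = 6, and JDN 0 was a Monday, so this is a Sunday.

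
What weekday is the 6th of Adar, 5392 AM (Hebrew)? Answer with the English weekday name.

In the Gregorian calendar this is 28 February 1632 (JDN 2317194).
Since JDN mod 7 = 5 (0 = Monday), the day is Saturday.

Saturday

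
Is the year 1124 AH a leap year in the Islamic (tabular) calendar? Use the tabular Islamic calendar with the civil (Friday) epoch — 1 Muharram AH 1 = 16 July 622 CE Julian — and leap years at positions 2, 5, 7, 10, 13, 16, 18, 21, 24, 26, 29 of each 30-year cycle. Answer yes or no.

no

Year 1124 AH is year 14 of its 30-year cycle; leap positions are 2, 5, 7, 10, 13, 16, 18, 21, 24, 26, 29, so it is a common year (354 days).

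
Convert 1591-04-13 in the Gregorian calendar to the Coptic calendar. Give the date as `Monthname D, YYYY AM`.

Parmouti 8, 1307 AM

Julian Day Number of the source date = 2302263.
Converting JDN 2302263 to the Coptic calendar gives 8 Parmouti 1307 AM.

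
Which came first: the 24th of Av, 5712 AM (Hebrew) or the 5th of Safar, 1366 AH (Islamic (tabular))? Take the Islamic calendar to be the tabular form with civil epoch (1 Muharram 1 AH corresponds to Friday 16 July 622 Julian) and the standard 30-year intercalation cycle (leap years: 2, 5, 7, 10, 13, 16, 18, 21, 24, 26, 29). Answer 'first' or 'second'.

First date → JDN 2434240; second date → JDN 2432184.
JDN 2432184 < JDN 2434240, so the second date is earlier.

second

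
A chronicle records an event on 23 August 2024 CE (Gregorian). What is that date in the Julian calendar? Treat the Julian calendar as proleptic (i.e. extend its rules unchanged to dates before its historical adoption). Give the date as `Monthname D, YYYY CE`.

August 10, 2024 CE

At this point the Julian calendar is 13 days behind the Gregorian.
23 August 2024 Gregorian − 13 days → 10 August 2024 Julian.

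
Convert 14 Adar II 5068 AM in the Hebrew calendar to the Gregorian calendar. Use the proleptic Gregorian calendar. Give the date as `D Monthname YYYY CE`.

15 March 1308 CE

Both dates share Julian Day Number 2198871; in the Gregorian calendar that is 15 March 1308 CE.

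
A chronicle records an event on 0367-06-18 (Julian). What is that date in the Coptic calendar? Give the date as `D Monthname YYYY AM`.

24 Paoni 83 AM

The source date corresponds to 19 June 367 in the proleptic Gregorian calendar (JDN 1855273).
That day falls on 24 Paoni 83 AM in the Coptic calendar.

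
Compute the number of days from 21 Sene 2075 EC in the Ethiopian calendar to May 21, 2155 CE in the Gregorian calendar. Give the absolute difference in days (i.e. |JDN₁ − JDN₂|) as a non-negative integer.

26259

JDN of the first date = 2482039.
JDN of the second date = 2508298.
|2508298 − 2482039| = 26259.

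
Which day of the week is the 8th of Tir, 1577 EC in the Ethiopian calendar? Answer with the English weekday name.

Equivalently 13 January 1585 Gregorian, JDN 2299982.
2299982 ≡ 6 (mod 7); counting from Monday = 0 gives Sunday.

Sunday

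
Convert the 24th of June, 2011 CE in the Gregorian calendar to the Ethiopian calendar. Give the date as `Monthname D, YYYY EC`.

Julian Day Number of the source date = 2455737.
Converting JDN 2455737 to the Ethiopian calendar gives 17 Sene 2003 EC.

Sene 17, 2003 EC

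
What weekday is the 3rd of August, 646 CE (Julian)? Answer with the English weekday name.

Thursday

This is JDN 1957224 (6 August 646 Gregorian).
Since JDN mod 7 = 3 (0 = Monday), the day is Thursday.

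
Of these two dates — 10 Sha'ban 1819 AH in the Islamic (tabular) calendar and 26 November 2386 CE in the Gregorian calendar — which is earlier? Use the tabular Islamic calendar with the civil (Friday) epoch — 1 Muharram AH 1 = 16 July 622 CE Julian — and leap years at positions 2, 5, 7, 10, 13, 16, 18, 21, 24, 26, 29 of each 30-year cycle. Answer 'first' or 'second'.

Converting both to JDN: 2592895 vs 2592858; the smaller is the second.

second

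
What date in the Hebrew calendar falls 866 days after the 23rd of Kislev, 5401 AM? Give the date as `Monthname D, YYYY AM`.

Iyar 3, 5403 AM

Counting 866 days forward from JDN 2320399 reaches JDN 2321265, which is Iyar 3, 5403 AM.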